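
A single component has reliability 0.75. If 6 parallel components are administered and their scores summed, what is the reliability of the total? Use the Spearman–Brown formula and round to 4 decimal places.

ρ_k = kρ / (1 + (k−1)ρ) = 6·0.75 / (1 + 5·0.75) = 4.500 / 4.750 = 0.9474.

0.9474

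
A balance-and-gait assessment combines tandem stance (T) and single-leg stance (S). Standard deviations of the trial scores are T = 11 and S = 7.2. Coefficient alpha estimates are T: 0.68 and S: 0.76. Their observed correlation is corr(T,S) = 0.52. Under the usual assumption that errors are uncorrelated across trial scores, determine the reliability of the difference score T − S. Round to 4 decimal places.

Var(T−S) = 11² + 7.2² − 2·11·7.2·0.52 = 172.84 − 82.368 = 90.472.
With uncorrelated errors the cross-covariances are all true-score covariance, so they carry over unchanged; only the diagonal terms shrink to ρᵢσᵢ².
True-score variance = [11²·0.68 + 7.2²·0.76] − 82.368 = 121.678 − 82.368 = 39.3104.
Reliability = 39.3104 / 90.472 = 0.4345.

0.4345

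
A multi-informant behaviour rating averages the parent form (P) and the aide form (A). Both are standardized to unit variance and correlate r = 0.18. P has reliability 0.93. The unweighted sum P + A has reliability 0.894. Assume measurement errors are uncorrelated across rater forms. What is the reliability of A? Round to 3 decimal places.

0.820

Var(P+A) = 2 + 2·0.18 = 2.360.
True-score variance = ρ_P + ρ_A + 2·0.18, so 0.894 = (0.93 + ρ_A + 0.36) / 2.360.
ρ_A = 0.894·2.360 − 0.93 − 0.36 = 0.820.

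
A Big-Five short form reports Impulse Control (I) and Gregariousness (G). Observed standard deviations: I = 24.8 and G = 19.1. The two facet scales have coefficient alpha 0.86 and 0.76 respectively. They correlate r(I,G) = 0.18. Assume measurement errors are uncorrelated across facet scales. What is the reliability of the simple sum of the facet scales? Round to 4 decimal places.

0.8490

Var(I+G) = 24.8² + 19.1² + 2·[24.8·19.1·0.18] = 979.85 + 170.525 = 1150.37.
Because errors are independent across components, Cov(Tᵢ,Tⱼ) = Cov(Xᵢ,Xⱼ); the off-diagonal part of the true-score variance is the same as above.
True-score variance = [24.8²·0.86 + 19.1²·0.76] + 170.525 = 806.19 + 170.525 = 976.715.
Reliability = 976.715 / 1150.37 = 0.8490.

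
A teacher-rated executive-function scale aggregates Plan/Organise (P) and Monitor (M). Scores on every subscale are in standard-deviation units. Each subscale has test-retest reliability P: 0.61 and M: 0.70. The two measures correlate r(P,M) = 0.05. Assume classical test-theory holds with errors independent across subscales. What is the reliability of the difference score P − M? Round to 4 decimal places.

Var(P−M) = 1 + 1 − 2·0.05 = 2 − 0.1 = 1.9.
Under uncorrelated errors the observed covariances equal the true-score covariances, so only the own-variance terms attenuate.
True-score variance = [0.61 + 0.70] − 0.1 = 1.31 − 0.1 = 1.21.
Reliability = 1.21 / 1.9 = 0.6368.

0.6368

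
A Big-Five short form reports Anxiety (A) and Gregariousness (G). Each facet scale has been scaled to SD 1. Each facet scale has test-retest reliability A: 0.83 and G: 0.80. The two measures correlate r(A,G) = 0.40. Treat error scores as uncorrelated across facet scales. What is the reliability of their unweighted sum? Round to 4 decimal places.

0.8679

Var(A+G) = 2 + 2·[0.40] = 2 + 0.8 = 2.8.
Under uncorrelated errors the observed covariances equal the true-score covariances, so only the own-variance terms attenuate.
True-score variance = [0.83 + 0.80] + 0.8 = 1.63 + 0.8 = 2.43.
Reliability = 2.43 / 2.8 = 0.8679.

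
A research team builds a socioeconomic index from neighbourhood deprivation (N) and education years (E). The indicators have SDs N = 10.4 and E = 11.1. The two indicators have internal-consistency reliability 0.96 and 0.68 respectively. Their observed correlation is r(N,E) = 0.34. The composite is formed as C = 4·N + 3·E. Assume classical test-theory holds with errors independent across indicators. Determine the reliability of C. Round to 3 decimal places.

0.888

Var(C) = 4²·10.4² + 3²·11.1² + 2·[12·10.4·11.1·0.34] = 2839.45 + 941.99 = 3781.44.
With uncorrelated errors the cross-covariances are all true-score covariance, so they carry over unchanged; only the diagonal terms shrink to ρᵢσᵢ².
True-score variance = [4²·10.4²·0.96 + 3²·11.1²·0.68] + 941.99 = 2415.38 + 941.99 = 3357.37.
Reliability = 3357.37 / 3781.44 = 0.888.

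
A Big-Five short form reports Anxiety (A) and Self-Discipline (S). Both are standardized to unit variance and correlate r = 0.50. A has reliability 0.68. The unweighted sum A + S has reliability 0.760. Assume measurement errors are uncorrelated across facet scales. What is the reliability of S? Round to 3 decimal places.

Var(A+S) = 2 + 2·0.50 = 3.000.
True-score variance = ρ_A + ρ_S + 2·0.50, so 0.760 = (0.68 + ρ_S + 1.00) / 3.000.
ρ_S = 0.760·3.000 − 0.68 − 1.00 = 0.600.

0.600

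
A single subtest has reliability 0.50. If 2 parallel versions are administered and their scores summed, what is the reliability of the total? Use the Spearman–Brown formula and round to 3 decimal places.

ρ_k = kρ / (1 + (k−1)ρ) = 2·0.50 / (1 + 1·0.50) = 1.000 / 1.500 = 0.667.

0.667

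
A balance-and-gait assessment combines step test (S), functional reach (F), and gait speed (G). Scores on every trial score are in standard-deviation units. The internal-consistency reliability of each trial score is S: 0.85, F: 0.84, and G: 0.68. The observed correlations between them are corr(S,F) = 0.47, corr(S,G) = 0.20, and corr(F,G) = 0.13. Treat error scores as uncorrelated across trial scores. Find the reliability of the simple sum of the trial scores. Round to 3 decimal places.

Var(S+F+G) = 3 + 2·[0.47 + 0.20 + 0.13] = 3 + 1.6 = 4.6.
With uncorrelated errors the cross-covariances are all true-score covariance, so they carry over unchanged; only the diagonal terms shrink to ρᵢσᵢ².
True-score variance = [0.85 + 0.84 + 0.68] + 1.6 = 2.37 + 1.6 = 3.97.
Reliability = 3.97 / 4.6 = 0.863.

0.863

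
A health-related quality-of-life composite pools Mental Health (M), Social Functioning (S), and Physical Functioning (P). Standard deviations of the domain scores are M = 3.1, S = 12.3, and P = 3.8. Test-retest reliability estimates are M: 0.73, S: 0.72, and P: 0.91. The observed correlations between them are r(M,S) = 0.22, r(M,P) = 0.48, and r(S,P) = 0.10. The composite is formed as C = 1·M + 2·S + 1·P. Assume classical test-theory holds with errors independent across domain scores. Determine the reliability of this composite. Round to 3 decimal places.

Var(C) = 3.1² + 2²·12.3² + 3.8² + 2·[2·3.1·12.3·0.22 + 3.1·3.8·0.48 + 2·12.3·3.8·0.10] = 629.21 + 63.5592 = 692.769.
Under uncorrelated errors the observed covariances equal the true-score covariances, so only the own-variance terms attenuate.
True-score variance = [3.1²·0.73 + 2²·12.3²·0.72 + 3.8²·0.91] + 63.5592 = 455.871 + 63.5592 = 519.43.
Reliability = 519.43 / 692.769 = 0.750.

0.750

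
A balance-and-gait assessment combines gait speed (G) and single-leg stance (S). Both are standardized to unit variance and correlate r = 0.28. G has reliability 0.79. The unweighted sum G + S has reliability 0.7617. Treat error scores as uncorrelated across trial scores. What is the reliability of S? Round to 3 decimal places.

0.600

Var(G+S) = 2 + 2·0.28 = 2.560.
True-score variance = ρ_G + ρ_S + 2·0.28, so 0.7617 = (0.79 + ρ_S + 0.56) / 2.560.
ρ_S = 0.7617·2.560 − 0.79 − 0.56 = 0.600.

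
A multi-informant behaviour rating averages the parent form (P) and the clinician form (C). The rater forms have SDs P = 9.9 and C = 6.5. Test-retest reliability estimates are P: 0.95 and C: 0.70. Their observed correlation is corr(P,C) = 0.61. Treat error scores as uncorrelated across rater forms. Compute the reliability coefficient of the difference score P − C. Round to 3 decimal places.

Var(P−C) = 9.9² + 6.5² − 2·9.9·6.5·0.61 = 140.26 − 78.507 = 61.753.
Because errors are independent across components, Cov(Tᵢ,Tⱼ) = Cov(Xᵢ,Xⱼ); the off-diagonal part of the true-score variance is the same as above.
True-score variance = [9.9²·0.95 + 6.5²·0.70] − 78.507 = 122.684 − 78.507 = 44.1775.
Reliability = 44.1775 / 61.753 = 0.715.

0.715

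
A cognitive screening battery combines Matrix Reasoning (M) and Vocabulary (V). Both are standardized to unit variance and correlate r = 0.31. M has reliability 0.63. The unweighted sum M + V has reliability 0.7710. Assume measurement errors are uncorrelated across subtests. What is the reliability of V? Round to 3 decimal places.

Var(M+V) = 2 + 2·0.31 = 2.620.
True-score variance = ρ_M + ρ_V + 2·0.31, so 0.7710 = (0.63 + ρ_V + 0.62) / 2.620.
ρ_V = 0.7710·2.620 − 0.63 − 0.62 = 0.770.

0.770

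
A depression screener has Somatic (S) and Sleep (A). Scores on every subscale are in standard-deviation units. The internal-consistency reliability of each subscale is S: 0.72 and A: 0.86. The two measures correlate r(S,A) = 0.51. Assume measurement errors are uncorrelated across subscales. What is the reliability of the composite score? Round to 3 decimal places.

Var(S+A) = 2 + 2·[0.51] = 2 + 1.02 = 3.02.
Under uncorrelated errors the observed covariances equal the true-score covariances, so only the own-variance terms attenuate.
True-score variance = [0.72 + 0.86] + 1.02 = 1.58 + 1.02 = 2.6.
Reliability = 2.6 / 3.02 = 0.861.

0.861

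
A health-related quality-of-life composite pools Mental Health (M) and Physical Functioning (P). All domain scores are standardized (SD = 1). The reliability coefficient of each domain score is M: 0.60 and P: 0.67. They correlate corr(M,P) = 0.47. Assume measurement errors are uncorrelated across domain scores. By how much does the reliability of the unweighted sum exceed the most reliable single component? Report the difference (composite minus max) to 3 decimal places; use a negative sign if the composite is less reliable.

Var(sum) = 2 + 0.94 = 2.94; true-score variance = 1.27 + 0.94 = 2.21; composite reliability = 0.7517.
Max component reliability = 0.6700.
Difference = 0.7517 − 0.6700 = 0.082.

0.082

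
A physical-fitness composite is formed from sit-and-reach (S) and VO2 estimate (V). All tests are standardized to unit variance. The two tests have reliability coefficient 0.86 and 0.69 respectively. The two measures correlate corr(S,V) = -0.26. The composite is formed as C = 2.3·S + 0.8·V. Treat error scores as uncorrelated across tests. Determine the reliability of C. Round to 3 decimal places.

0.811

Var(C) = 2.3² + 0.8² + 2·[1.84·(-0.26)] = 5.93 − 0.9568 = 4.9732.
Under uncorrelated errors the observed covariances equal the true-score covariances, so only the own-variance terms attenuate.
True-score variance = [2.3²·0.86 + 0.8²·0.69] − 0.9568 = 4.991 − 0.9568 = 4.0342.
Reliability = 4.0342 / 4.9732 = 0.811.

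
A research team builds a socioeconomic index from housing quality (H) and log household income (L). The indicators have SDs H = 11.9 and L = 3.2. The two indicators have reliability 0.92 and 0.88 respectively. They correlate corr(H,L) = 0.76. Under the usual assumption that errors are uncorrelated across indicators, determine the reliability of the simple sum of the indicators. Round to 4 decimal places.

Var(H+L) = 11.9² + 3.2² + 2·[11.9·3.2·0.76] = 151.85 + 57.8816 = 209.732.
With uncorrelated errors the cross-covariances are all true-score covariance, so they carry over unchanged; only the diagonal terms shrink to ρᵢσᵢ².
True-score variance = [11.9²·0.92 + 3.2²·0.88] + 57.8816 = 139.292 + 57.8816 = 197.174.
Reliability = 197.174 / 209.732 = 0.9401.

0.9401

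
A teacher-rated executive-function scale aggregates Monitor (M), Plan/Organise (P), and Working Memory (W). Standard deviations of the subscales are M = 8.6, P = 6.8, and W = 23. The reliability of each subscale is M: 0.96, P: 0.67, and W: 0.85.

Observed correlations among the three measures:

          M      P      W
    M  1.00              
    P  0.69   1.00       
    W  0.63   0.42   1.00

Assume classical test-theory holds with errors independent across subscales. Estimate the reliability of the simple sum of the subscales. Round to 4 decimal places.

0.9121

Var(M+P+W) = 8.6² + 6.8² + 23² + 2·[8.6·6.8·0.69 + 8.6·23·0.63 + 6.8·23·0.42] = 649.2 + 461.306 = 1110.51.
Because errors are independent across components, Cov(Tᵢ,Tⱼ) = Cov(Xᵢ,Xⱼ); the off-diagonal part of the true-score variance is the same as above.
True-score variance = [8.6²·0.96 + 6.8²·0.67 + 23²·0.85] + 461.306 = 551.632 + 461.306 = 1012.94.
Reliability = 1012.94 / 1110.51 = 0.9121.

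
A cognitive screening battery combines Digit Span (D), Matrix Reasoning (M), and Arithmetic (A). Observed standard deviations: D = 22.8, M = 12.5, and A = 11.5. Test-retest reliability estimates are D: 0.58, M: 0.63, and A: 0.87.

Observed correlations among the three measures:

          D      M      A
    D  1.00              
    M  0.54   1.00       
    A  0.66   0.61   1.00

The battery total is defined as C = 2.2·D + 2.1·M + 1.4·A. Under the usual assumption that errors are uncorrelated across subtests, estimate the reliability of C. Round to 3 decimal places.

Var(C) = 2.2²·22.8² + 2.1²·12.5² + 1.4²·11.5² + 2·[4.62·22.8·12.5·0.54 + 3.08·22.8·11.5·0.66 + 2.94·12.5·11.5·0.61] = 3464.3 + 3003.64 = 6467.94.
Under uncorrelated errors the observed covariances equal the true-score covariances, so only the own-variance terms attenuate.
True-score variance = [2.2²·22.8²·0.58 + 2.1²·12.5²·0.63 + 1.4²·11.5²·0.87] + 3003.64 = 2118.92 + 3003.64 = 5122.56.
Reliability = 5122.56 / 6467.94 = 0.792.

0.792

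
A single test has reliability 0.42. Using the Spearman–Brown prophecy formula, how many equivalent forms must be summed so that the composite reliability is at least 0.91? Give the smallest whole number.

14

k ≥ ρ*(1−ρ₁)/(ρ₁(1−ρ*)) = 0.91·0.58 / (0.42·0.09) = 13.963.
Smallest integer k = 14.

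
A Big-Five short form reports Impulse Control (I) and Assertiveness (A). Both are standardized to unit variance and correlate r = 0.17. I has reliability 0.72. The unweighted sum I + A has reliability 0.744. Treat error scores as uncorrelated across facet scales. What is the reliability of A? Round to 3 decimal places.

Var(I+A) = 2 + 2·0.17 = 2.340.
True-score variance = ρ_I + ρ_A + 2·0.17, so 0.744 = (0.72 + ρ_A + 0.34) / 2.340.
ρ_A = 0.744·2.340 − 0.72 − 0.34 = 0.681.

0.681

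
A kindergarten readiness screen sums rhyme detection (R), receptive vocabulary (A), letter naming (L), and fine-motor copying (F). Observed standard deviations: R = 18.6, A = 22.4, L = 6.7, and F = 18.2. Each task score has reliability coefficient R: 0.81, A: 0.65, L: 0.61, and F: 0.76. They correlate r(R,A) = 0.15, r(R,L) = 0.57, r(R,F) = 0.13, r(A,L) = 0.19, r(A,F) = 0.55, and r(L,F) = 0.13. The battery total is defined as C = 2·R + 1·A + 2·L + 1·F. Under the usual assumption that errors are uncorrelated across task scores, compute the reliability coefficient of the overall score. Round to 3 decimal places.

Var(C) = 2²·18.6² + 22.4² + 2²·6.7² + 18.2² + 2·[2·18.6·22.4·0.15 + 4·18.6·6.7·0.57 + 2·18.6·18.2·0.13 + 2·22.4·6.7·0.19 + 22.4·18.2·0.55 + 2·6.7·18.2·0.13] = 2396.4 + 1620.2 = 4016.6.
With uncorrelated errors the cross-covariances are all true-score covariance, so they carry over unchanged; only the diagonal terms shrink to ρᵢσᵢ².
True-score variance = [2²·18.6²·0.81 + 22.4²·0.65 + 2²·6.7²·0.61 + 18.2²·0.76] + 1620.2 = 1808.33 + 1620.2 = 3428.53.
Reliability = 3428.53 / 4016.6 = 0.854.

0.854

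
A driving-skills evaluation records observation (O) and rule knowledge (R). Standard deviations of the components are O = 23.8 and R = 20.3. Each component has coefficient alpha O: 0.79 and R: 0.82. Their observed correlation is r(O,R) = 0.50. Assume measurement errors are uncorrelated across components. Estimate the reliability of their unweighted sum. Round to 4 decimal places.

Var(O+R) = 23.8² + 20.3² + 2·[23.8·20.3·0.50] = 978.53 + 483.14 = 1461.67.
Under uncorrelated errors the observed covariances equal the true-score covariances, so only the own-variance terms attenuate.
True-score variance = [23.8²·0.79 + 20.3²·0.82] + 483.14 = 785.401 + 483.14 = 1268.54.
Reliability = 1268.54 / 1461.67 = 0.8679.

0.8679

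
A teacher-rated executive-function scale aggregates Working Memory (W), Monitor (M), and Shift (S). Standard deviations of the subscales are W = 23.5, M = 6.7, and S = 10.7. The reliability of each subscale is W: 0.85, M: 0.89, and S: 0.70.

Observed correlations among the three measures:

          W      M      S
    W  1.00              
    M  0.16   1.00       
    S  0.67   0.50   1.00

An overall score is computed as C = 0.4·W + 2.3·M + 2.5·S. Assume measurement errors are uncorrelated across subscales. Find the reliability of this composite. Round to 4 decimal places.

Var(C) = 0.4²·23.5² + 2.3²·6.7² + 2.5²·10.7² + 2·[0.92·23.5·6.7·0.16 + 23.5·10.7·0.67 + 5.75·6.7·10.7·0.50] = 1041.39 + 795.514 = 1836.9.
Because errors are independent across components, Cov(Tᵢ,Tⱼ) = Cov(Xᵢ,Xⱼ); the off-diagonal part of the true-score variance is the same as above.
True-score variance = [0.4²·23.5²·0.85 + 2.3²·6.7²·0.89 + 2.5²·10.7²·0.70] + 795.514 = 787.346 + 795.514 = 1582.86.
Reliability = 1582.86 / 1836.9 = 0.8617.

0.8617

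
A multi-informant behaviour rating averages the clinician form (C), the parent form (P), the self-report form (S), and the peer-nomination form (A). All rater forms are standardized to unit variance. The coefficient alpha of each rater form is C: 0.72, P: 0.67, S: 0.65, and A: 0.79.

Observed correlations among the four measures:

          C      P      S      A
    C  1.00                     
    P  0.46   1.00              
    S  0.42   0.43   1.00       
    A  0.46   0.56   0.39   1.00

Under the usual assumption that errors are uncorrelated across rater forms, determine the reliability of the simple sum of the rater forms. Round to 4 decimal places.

Var(C+P+S+A) = 4 + 2·[0.46 + 0.42 + 0.46 + 0.43 + 0.56 + 0.39] = 4 + 5.44 = 9.44.
With uncorrelated errors the cross-covariances are all true-score covariance, so they carry over unchanged; only the diagonal terms shrink to ρᵢσᵢ².
True-score variance = [0.72 + 0.67 + 0.65 + 0.79] + 5.44 = 2.83 + 5.44 = 8.27.
Reliability = 8.27 / 9.44 = 0.8761.

0.8761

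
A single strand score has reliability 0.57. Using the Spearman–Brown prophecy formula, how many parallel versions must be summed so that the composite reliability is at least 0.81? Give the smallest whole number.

4

k ≥ ρ*(1−ρ₁)/(ρ₁(1−ρ*)) = 0.81·0.43 / (0.57·0.19) = 3.216.
Smallest integer k = 4.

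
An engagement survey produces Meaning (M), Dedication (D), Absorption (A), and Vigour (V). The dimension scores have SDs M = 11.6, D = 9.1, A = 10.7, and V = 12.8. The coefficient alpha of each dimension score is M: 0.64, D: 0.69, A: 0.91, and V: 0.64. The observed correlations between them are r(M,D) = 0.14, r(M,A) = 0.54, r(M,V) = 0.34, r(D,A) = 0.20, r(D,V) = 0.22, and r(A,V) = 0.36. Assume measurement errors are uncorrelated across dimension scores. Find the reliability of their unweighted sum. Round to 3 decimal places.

Var(M+D+A+V) = 11.6² + 9.1² + 10.7² + 12.8² + 2·[11.6·9.1·0.14 + 11.6·10.7·0.54 + 11.6·12.8·0.34 + 9.1·10.7·0.20 + 9.1·12.8·0.22 + 10.7·12.8·0.36] = 495.7 + 453.383 = 949.083.
Under uncorrelated errors the observed covariances equal the true-score covariances, so only the own-variance terms attenuate.
True-score variance = [11.6²·0.64 + 9.1²·0.69 + 10.7²·0.91 + 12.8²·0.64] + 453.383 = 352.301 + 453.383 = 805.684.
Reliability = 805.684 / 949.083 = 0.849.

0.849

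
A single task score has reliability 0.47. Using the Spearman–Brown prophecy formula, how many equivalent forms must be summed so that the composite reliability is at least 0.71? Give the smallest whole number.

k ≥ ρ*(1−ρ₁)/(ρ₁(1−ρ*)) = 0.71·0.53 / (0.47·0.29) = 2.761.
Smallest integer k = 3.

3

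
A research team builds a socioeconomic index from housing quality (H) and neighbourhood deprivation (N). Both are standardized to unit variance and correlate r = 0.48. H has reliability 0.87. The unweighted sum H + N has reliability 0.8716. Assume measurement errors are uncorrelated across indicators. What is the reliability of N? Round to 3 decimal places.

Var(H+N) = 2 + 2·0.48 = 2.960.
True-score variance = ρ_H + ρ_N + 2·0.48, so 0.8716 = (0.87 + ρ_N + 0.96) / 2.960.
ρ_N = 0.8716·2.960 − 0.87 − 0.96 = 0.750.

0.750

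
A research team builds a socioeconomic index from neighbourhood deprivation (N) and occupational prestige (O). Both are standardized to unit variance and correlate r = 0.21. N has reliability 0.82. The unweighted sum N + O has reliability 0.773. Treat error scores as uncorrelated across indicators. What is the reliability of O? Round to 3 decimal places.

Var(N+O) = 2 + 2·0.21 = 2.420.
True-score variance = ρ_N + ρ_O + 2·0.21, so 0.773 = (0.82 + ρ_O + 0.42) / 2.420.
ρ_O = 0.773·2.420 − 0.82 − 0.42 = 0.631.

0.631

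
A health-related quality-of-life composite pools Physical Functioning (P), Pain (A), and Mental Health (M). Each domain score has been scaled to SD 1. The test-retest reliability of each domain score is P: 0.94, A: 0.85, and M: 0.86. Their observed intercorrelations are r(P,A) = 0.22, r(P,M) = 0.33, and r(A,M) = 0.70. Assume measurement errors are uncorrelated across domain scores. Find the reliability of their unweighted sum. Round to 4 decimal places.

0.9364

Var(P+A+M) = 3 + 2·[0.22 + 0.33 + 0.70] = 3 + 2.5 = 5.5.
Under uncorrelated errors the observed covariances equal the true-score covariances, so only the own-variance terms attenuate.
True-score variance = [0.94 + 0.85 + 0.86] + 2.5 = 2.65 + 2.5 = 5.15.
Reliability = 5.15 / 5.5 = 0.9364.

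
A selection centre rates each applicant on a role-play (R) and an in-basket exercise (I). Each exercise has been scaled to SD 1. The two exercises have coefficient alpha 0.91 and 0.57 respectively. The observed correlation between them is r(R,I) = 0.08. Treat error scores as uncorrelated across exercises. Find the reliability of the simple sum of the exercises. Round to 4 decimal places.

Var(R+I) = 2 + 2·[0.08] = 2 + 0.16 = 2.16.
Under uncorrelated errors the observed covariances equal the true-score covariances, so only the own-variance terms attenuate.
True-score variance = [0.91 + 0.57] + 0.16 = 1.48 + 0.16 = 1.64.
Reliability = 1.64 / 2.16 = 0.7593.

0.7593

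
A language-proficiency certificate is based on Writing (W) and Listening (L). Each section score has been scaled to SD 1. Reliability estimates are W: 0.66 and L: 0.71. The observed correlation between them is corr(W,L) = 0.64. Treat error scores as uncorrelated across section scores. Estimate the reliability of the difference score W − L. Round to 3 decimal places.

Var(W−L) = 1 + 1 − 2·0.64 = 2 − 1.28 = 0.72.
With uncorrelated errors the cross-covariances are all true-score covariance, so they carry over unchanged; only the diagonal terms shrink to ρᵢσᵢ².
True-score variance = [0.66 + 0.71] − 1.28 = 1.37 − 1.28 = 0.09.
Reliability = 0.09 / 0.72 = 0.125.

0.125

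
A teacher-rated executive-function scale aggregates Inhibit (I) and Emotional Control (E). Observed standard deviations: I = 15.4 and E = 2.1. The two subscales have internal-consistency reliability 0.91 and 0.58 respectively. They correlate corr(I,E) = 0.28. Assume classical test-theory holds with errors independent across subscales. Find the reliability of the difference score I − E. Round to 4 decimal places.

Var(I−E) = 15.4² + 2.1² − 2·15.4·2.1·0.28 = 241.57 − 18.1104 = 223.46.
With uncorrelated errors the cross-covariances are all true-score covariance, so they carry over unchanged; only the diagonal terms shrink to ρᵢσᵢ².
True-score variance = [15.4²·0.91 + 2.1²·0.58] − 18.1104 = 218.373 − 18.1104 = 200.263.
Reliability = 200.263 / 223.46 = 0.8962.

0.8962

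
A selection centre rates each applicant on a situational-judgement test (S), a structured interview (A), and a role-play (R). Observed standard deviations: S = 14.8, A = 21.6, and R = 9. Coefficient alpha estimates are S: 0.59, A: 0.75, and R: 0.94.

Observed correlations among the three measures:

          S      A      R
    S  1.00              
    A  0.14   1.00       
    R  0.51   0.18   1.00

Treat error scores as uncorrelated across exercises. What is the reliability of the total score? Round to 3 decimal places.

0.801

Var(S+A+R) = 14.8² + 21.6² + 9² + 2·[14.8·21.6·0.14 + 14.8·9·0.51 + 21.6·9·0.18] = 766.6 + 295.358 = 1061.96.
Under uncorrelated errors the observed covariances equal the true-score covariances, so only the own-variance terms attenuate.
True-score variance = [14.8²·0.59 + 21.6²·0.75 + 9²·0.94] + 295.358 = 555.294 + 295.358 = 850.652.
Reliability = 850.652 / 1061.96 = 0.801.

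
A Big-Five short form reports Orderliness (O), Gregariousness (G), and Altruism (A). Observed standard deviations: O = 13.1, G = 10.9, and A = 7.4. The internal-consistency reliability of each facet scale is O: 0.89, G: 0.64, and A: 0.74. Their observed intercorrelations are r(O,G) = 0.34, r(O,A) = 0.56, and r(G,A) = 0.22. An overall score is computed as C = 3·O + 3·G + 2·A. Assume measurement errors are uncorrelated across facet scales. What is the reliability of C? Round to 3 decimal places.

0.866

Var(C) = 3²·13.1² + 3²·10.9² + 2²·7.4² + 2·[9·13.1·10.9·0.34 + 6·13.1·7.4·0.56 + 6·10.9·7.4·0.22] = 2832.82 + 1738.25 = 4571.07.
With uncorrelated errors the cross-covariances are all true-score covariance, so they carry over unchanged; only the diagonal terms shrink to ρᵢσᵢ².
True-score variance = [3²·13.1²·0.89 + 3²·10.9²·0.64 + 2²·7.4²·0.74] + 1738.25 = 2221.03 + 1738.25 = 3959.29.
Reliability = 3959.29 / 4571.07 = 0.866.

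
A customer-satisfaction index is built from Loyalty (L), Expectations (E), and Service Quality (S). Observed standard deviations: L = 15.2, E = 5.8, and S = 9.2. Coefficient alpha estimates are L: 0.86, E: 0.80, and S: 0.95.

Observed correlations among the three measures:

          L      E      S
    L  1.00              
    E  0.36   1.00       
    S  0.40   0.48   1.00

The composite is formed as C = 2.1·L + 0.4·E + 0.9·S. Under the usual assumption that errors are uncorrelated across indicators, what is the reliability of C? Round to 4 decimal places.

Var(C) = 2.1²·15.2² + 0.4²·5.8² + 0.9²·9.2² + 2·[0.84·15.2·5.8·0.36 + 1.89·15.2·9.2·0.40 + 0.36·5.8·9.2·0.48] = 1092.83 + 283.198 = 1376.03.
With uncorrelated errors the cross-covariances are all true-score covariance, so they carry over unchanged; only the diagonal terms shrink to ρᵢσᵢ².
True-score variance = [2.1²·15.2²·0.86 + 0.4²·5.8²·0.80 + 0.9²·9.2²·0.95] + 283.198 = 945.679 + 283.198 = 1228.88.
Reliability = 1228.88 / 1376.03 = 0.8931.

0.8931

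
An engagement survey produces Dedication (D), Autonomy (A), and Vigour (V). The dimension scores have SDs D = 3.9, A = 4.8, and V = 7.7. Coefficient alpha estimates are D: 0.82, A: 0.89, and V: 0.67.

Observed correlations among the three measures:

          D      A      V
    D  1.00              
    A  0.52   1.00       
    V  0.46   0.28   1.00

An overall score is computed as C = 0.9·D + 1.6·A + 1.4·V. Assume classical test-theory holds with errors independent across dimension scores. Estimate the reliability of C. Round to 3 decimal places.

0.841

Var(C) = 0.9²·3.9² + 1.6²·4.8² + 1.4²·7.7² + 2·[1.44·3.9·4.8·0.52 + 1.26·3.9·7.7·0.46 + 2.24·4.8·7.7·0.28] = 187.511 + 109.208 = 296.719.
Because errors are independent across components, Cov(Tᵢ,Tⱼ) = Cov(Xᵢ,Xⱼ); the off-diagonal part of the true-score variance is the same as above.
True-score variance = [0.9²·3.9²·0.82 + 1.6²·4.8²·0.89 + 1.4²·7.7²·0.67] + 109.208 = 140.456 + 109.208 = 249.665.
Reliability = 249.665 / 296.719 = 0.841.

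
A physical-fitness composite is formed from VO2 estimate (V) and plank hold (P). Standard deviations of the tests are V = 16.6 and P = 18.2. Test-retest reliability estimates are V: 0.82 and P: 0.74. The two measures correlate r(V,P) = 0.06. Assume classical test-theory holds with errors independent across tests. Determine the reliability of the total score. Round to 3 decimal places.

Var(V+P) = 16.6² + 18.2² + 2·[16.6·18.2·0.06] = 606.8 + 36.2544 = 643.054.
With uncorrelated errors the cross-covariances are all true-score covariance, so they carry over unchanged; only the diagonal terms shrink to ρᵢσᵢ².
True-score variance = [16.6²·0.82 + 18.2²·0.74] + 36.2544 = 471.077 + 36.2544 = 507.331.
Reliability = 507.331 / 643.054 = 0.789.

0.789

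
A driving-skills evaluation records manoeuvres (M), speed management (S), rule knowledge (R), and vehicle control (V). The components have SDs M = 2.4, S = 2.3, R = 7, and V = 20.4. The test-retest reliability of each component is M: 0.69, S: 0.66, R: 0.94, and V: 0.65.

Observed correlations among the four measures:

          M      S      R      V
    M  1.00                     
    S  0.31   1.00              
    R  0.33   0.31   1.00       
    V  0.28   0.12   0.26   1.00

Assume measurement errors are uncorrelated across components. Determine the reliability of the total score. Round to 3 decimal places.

Var(M+S+R+V) = 2.4² + 2.3² + 7² + 20.4² + 2·[2.4·2.3·0.31 + 2.4·7·0.33 + 2.4·20.4·0.28 + 2.3·7·0.31 + 2.3·20.4·0.12 + 7·20.4·0.26] = 476.21 + 137.427 = 613.637.
Under uncorrelated errors the observed covariances equal the true-score covariances, so only the own-variance terms attenuate.
True-score variance = [2.4²·0.69 + 2.3²·0.66 + 7²·0.94 + 20.4²·0.65] + 137.427 = 324.03 + 137.427 = 461.457.
Reliability = 461.457 / 613.637 = 0.752.

0.752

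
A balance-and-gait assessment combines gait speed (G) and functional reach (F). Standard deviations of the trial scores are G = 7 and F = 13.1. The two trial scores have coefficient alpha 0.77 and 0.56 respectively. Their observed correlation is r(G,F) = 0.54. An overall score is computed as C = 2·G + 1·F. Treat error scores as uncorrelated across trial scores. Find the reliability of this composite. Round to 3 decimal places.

Var(C) = 2²·7² + 13.1² + 2·[2·7·13.1·0.54] = 367.61 + 198.072 = 565.682.
With uncorrelated errors the cross-covariances are all true-score covariance, so they carry over unchanged; only the diagonal terms shrink to ρᵢσᵢ².
True-score variance = [2²·7²·0.77 + 13.1²·0.56] + 198.072 = 247.022 + 198.072 = 445.094.
Reliability = 445.094 / 565.682 = 0.787.

0.787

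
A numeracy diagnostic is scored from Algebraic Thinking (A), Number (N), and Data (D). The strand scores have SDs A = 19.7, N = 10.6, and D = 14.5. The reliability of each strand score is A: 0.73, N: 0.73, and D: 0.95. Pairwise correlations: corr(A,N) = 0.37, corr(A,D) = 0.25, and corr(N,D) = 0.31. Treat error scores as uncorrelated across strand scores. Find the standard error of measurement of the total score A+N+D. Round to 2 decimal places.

12.07

Var(total) = 710.7 + 392.646 = 1103.35.
True-score variance = 565.066 + 392.646 = 957.712, so reliability = 0.8680.
Error variance = 1103.35 − 957.712 = 145.634; SEM = √145.634 = 12.07.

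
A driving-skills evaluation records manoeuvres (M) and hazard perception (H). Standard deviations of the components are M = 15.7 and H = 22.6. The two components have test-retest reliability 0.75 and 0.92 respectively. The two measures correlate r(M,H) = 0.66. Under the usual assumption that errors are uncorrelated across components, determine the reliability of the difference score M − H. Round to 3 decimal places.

Var(M−H) = 15.7² + 22.6² − 2·15.7·22.6·0.66 = 757.25 − 468.362 = 288.888.
Under uncorrelated errors the observed covariances equal the true-score covariances, so only the own-variance terms attenuate.
True-score variance = [15.7²·0.75 + 22.6²·0.92] − 468.362 = 654.767 − 468.362 = 186.404.
Reliability = 186.404 / 288.888 = 0.645.

0.645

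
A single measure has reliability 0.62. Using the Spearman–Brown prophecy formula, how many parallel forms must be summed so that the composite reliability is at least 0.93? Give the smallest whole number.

9

k ≥ ρ*(1−ρ₁)/(ρ₁(1−ρ*)) = 0.93·0.38 / (0.62·0.07) = 8.143.
Smallest integer k = 9.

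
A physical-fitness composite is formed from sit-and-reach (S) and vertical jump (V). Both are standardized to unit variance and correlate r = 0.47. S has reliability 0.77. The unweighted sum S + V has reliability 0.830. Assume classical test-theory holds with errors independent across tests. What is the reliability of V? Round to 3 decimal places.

Var(S+V) = 2 + 2·0.47 = 2.940.
True-score variance = ρ_S + ρ_V + 2·0.47, so 0.830 = (0.77 + ρ_V + 0.94) / 2.940.
ρ_V = 0.830·2.940 − 0.77 − 0.94 = 0.730.

0.730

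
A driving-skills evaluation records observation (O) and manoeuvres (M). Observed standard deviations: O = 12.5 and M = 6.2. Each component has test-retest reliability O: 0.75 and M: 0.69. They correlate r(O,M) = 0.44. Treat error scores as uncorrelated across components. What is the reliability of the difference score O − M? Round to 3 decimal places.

0.597

Var(O−M) = 12.5² + 6.2² − 2·12.5·6.2·0.44 = 194.69 − 68.2 = 126.49.
Because errors are independent across components, Cov(Tᵢ,Tⱼ) = Cov(Xᵢ,Xⱼ); the off-diagonal part of the true-score variance is the same as above.
True-score variance = [12.5²·0.75 + 6.2²·0.69] − 68.2 = 143.711 − 68.2 = 75.5111.
Reliability = 75.5111 / 126.49 = 0.597.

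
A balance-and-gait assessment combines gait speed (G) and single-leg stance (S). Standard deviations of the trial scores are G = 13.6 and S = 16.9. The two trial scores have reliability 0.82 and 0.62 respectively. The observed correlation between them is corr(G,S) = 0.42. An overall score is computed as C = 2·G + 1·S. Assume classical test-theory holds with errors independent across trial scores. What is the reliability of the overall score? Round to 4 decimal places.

Var(C) = 2²·13.6² + 16.9² + 2·[2·13.6·16.9·0.42] = 1025.45 + 386.131 = 1411.58.
Because errors are independent across components, Cov(Tᵢ,Tⱼ) = Cov(Xᵢ,Xⱼ); the off-diagonal part of the true-score variance is the same as above.
True-score variance = [2²·13.6²·0.82 + 16.9²·0.62] + 386.131 = 783.747 + 386.131 = 1169.88.
Reliability = 1169.88 / 1411.58 = 0.8288.

0.8288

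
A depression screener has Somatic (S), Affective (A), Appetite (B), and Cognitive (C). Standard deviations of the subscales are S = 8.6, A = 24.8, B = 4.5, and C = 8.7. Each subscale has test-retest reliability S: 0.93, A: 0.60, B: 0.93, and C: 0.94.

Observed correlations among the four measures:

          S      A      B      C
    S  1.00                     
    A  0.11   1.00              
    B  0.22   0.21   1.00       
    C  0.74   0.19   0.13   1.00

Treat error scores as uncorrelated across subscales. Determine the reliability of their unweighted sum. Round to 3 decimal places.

0.766

Var(S+A+B+C) = 8.6² + 24.8² + 4.5² + 8.7² + 2·[8.6·24.8·0.11 + 8.6·4.5·0.22 + 8.6·8.7·0.74 + 24.8·4.5·0.21 + 24.8·8.7·0.19 + 4.5·8.7·0.13] = 784.94 + 313.723 = 1098.66.
Under uncorrelated errors the observed covariances equal the true-score covariances, so only the own-variance terms attenuate.
True-score variance = [8.6²·0.93 + 24.8²·0.60 + 4.5²·0.93 + 8.7²·0.94] + 313.723 = 527.788 + 313.723 = 841.511.
Reliability = 841.511 / 1098.66 = 0.766.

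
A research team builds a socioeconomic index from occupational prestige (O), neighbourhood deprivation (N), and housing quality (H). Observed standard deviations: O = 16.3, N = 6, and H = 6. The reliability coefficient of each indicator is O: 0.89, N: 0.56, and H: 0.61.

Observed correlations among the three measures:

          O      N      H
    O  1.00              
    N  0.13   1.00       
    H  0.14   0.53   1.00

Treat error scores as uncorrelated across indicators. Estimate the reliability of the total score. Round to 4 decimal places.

Var(O+N+H) = 16.3² + 6² + 6² + 2·[16.3·6·0.13 + 16.3·6·0.14 + 6·6·0.53] = 337.69 + 90.972 = 428.662.
Under uncorrelated errors the observed covariances equal the true-score covariances, so only the own-variance terms attenuate.
True-score variance = [16.3²·0.89 + 6²·0.56 + 6²·0.61] + 90.972 = 278.584 + 90.972 = 369.556.
Reliability = 369.556 / 428.662 = 0.8621.

0.8621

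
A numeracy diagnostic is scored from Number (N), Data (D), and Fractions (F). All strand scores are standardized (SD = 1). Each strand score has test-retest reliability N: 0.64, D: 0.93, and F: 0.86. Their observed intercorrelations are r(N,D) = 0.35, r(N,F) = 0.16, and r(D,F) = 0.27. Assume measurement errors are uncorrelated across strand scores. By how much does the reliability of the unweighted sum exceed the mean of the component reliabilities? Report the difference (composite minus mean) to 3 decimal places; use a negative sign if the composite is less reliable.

0.065

Var(sum) = 3 + 1.56 = 4.56; true-score variance = 2.43 + 1.56 = 3.99; composite reliability = 0.8750.
Mean component reliability = 0.8100.
Difference = 0.8750 − 0.8100 = 0.065.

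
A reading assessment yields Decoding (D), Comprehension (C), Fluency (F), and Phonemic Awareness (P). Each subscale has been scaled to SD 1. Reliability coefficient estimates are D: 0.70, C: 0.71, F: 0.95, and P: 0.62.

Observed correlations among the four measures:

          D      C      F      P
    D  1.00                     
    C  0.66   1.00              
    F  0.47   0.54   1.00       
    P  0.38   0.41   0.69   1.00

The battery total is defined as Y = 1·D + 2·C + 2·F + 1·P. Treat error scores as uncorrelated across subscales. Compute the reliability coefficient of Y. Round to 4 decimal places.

Var(Y) = 1 + 2² + 2² + 1 + 2·[2·0.66 + 2·0.47 + 0.38 + 4·0.54 + 2·0.41 + 2·0.69] = 10 + 14 = 24.
Under uncorrelated errors the observed covariances equal the true-score covariances, so only the own-variance terms attenuate.
True-score variance = [0.70 + 2²·0.71 + 2²·0.95 + 0.62] + 14 = 7.96 + 14 = 21.96.
Reliability = 21.96 / 24 = 0.9150.

0.9150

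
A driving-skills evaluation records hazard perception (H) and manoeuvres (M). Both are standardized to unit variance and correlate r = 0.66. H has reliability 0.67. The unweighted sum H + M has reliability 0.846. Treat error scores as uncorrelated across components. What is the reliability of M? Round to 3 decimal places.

Var(H+M) = 2 + 2·0.66 = 3.320.
True-score variance = ρ_H + ρ_M + 2·0.66, so 0.846 = (0.67 + ρ_M + 1.32) / 3.320.
ρ_M = 0.846·3.320 − 0.67 − 1.32 = 0.819.

0.819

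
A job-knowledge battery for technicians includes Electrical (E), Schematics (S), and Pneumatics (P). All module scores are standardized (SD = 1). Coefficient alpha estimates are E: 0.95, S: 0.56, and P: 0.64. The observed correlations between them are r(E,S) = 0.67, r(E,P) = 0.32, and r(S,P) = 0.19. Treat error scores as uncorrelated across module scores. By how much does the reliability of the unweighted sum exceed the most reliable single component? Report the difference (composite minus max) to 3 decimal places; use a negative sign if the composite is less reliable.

Var(sum) = 3 + 2.36 = 5.36; true-score variance = 2.15 + 2.36 = 4.51; composite reliability = 0.8414.
Max component reliability = 0.9500.
Difference = 0.8414 − 0.9500 = -0.109.

-0.109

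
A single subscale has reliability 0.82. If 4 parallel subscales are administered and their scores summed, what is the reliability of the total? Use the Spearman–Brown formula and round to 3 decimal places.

0.948

ρ_k = kρ / (1 + (k−1)ρ) = 4·0.82 / (1 + 3·0.82) = 3.280 / 3.460 = 0.948.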